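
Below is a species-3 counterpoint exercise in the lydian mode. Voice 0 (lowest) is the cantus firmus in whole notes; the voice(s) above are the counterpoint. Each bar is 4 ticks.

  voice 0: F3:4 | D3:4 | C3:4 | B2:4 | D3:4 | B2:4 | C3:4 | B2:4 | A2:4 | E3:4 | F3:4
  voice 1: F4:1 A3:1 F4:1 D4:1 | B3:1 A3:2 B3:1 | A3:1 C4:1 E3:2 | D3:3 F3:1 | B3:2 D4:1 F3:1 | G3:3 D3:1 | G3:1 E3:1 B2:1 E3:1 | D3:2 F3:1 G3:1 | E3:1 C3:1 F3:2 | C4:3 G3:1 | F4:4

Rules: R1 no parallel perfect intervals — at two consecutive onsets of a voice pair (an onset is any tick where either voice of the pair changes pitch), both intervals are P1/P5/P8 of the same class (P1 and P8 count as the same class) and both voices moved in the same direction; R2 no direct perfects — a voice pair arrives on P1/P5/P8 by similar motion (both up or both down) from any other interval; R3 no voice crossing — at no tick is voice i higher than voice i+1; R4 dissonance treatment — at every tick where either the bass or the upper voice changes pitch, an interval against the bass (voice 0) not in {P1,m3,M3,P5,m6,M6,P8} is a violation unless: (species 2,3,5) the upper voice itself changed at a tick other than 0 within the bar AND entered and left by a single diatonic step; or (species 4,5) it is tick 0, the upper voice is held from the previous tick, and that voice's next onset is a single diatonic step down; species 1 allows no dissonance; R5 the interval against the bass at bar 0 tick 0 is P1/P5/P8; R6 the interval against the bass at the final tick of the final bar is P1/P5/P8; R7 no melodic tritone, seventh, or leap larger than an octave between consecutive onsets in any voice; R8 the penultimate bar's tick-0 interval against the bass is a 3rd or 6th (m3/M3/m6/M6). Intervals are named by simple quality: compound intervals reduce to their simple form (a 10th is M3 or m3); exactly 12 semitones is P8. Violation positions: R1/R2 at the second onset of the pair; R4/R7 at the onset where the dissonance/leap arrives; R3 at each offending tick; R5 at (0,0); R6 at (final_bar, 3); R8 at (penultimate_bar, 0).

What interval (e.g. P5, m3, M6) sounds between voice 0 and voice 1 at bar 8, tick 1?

m3

voice 0=A2 voice 1=C3 -> m3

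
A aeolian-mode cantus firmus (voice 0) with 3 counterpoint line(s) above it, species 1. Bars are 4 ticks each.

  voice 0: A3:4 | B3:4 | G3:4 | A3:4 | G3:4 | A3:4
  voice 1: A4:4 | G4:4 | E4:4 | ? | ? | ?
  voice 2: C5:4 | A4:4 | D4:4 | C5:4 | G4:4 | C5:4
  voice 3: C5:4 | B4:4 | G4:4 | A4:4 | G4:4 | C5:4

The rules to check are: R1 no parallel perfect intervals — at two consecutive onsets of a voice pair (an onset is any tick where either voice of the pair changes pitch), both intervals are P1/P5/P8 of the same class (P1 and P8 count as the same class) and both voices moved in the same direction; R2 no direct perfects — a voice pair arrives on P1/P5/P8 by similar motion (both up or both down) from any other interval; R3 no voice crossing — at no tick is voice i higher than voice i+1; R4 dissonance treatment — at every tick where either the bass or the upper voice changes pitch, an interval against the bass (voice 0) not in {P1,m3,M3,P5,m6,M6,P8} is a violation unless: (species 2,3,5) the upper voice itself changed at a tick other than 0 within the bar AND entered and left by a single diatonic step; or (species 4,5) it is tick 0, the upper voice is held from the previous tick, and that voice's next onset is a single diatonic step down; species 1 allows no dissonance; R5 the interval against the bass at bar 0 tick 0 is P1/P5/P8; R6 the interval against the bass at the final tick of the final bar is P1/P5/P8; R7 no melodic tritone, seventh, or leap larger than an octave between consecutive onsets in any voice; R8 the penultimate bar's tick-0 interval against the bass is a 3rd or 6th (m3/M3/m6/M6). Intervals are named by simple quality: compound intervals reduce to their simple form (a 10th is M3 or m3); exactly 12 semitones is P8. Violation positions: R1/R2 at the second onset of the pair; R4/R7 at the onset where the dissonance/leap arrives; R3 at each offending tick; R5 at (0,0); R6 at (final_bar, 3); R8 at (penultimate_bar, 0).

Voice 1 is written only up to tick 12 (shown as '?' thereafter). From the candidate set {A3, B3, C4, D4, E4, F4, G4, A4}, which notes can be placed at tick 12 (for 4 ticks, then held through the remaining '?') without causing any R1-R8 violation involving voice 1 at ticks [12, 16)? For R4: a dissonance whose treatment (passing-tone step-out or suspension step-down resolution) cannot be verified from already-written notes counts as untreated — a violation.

A3: legal
B3: violates R4
C4: legal
D4: violates R4
E4: legal
F4: violates R2
G4: violates R4
A4: violates R2

{A3, C4, E4}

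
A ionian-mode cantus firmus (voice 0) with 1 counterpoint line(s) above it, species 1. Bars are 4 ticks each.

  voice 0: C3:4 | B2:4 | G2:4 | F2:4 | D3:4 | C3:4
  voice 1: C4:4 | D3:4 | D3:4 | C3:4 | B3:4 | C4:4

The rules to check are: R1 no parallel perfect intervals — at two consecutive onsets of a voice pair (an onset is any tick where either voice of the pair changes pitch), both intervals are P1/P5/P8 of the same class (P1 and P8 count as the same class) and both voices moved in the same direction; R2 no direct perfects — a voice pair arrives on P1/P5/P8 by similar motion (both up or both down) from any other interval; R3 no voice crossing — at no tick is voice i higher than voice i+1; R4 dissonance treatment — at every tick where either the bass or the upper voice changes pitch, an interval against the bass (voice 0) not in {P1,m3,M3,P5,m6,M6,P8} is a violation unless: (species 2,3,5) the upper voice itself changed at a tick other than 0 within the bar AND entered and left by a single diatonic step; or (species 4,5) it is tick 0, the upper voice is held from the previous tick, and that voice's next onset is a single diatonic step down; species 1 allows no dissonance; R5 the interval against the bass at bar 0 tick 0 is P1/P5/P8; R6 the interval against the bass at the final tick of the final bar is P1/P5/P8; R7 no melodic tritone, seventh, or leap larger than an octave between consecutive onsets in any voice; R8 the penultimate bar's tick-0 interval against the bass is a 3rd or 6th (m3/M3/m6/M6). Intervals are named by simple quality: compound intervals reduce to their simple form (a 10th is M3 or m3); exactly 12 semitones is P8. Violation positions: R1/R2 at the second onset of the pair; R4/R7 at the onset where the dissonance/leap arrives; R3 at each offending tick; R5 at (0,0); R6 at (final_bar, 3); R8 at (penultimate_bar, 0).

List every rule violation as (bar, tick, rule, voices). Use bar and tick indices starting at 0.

(1, 0, R7, (1,))
(3, 0, R1, (0, 1))
(4, 0, R7, (1,))

bar 0: v0=C3 v1=C4 downbeat P8
bar 1: v0=B2 v1=D3 downbeat m3
bar 2: v0=G2 v1=D3 downbeat P5
bar 3: v0=F2 v1=C3 downbeat P5
bar 4: v0=D3 v1=B3 downbeat M6
bar 5: v0=C3 v1=C4 downbeat P8
  -> R7 @ bar 1 tick 0 v(1,): C4->D3 leap 10st
  -> R1 @ bar 3 tick 0 v(0, 1): G2/D3 P5 -> F2/C3 P5 similar
  -> R7 @ bar 4 tick 0 v(1,): C3->B3 leap 11st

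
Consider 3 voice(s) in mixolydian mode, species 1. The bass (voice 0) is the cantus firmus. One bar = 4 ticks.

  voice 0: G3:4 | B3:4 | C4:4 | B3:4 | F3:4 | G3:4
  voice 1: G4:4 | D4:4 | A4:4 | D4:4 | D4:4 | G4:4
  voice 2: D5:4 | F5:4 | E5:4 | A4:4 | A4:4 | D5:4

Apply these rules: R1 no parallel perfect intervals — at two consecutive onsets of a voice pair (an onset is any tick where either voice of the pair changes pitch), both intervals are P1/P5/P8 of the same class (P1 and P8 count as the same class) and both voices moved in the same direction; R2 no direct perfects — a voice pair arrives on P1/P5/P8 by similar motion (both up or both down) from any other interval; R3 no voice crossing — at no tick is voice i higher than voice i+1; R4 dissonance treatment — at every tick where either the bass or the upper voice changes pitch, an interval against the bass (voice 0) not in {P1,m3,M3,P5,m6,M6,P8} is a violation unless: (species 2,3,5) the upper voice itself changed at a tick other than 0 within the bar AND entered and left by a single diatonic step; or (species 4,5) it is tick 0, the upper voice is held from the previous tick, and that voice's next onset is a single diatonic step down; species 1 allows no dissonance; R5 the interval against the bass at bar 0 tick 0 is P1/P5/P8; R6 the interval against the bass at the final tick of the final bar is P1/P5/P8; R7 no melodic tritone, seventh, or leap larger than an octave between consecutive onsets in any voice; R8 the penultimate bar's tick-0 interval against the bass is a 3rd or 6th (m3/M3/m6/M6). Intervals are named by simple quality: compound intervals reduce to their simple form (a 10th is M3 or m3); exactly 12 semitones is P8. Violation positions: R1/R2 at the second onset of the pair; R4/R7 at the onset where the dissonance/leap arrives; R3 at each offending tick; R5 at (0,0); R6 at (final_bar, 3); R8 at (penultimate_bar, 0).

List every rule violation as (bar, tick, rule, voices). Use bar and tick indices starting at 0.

(1, 0, R4, (0, 2))
(3, 0, R1, (1, 2))
(3, 0, R4, (0, 2))
(4, 0, R7, (0,))
(5, 0, R1, (1, 2))
(5, 0, R2, (0, 1))
(5, 0, R2, (0, 2))

bar 0: v0=G3 v1=G4 v2=D5 downbeat P5
bar 1: v0=B3 v1=D4 v2=F5 downbeat TT
bar 2: v0=C4 v1=A4 v2=E5 downbeat M3
bar 3: v0=B3 v1=D4 v2=A4 downbeat m7
bar 4: v0=F3 v1=D4 v2=A4 downbeat M3
bar 5: v0=G3 v1=G4 v2=D5 downbeat P5
  -> R4 @ bar 1 tick 0 v(0, 2): B3/F5 TT untreated
  -> R1 @ bar 3 tick 0 v(1, 2): A4/E5 P5 -> D4/A4 P5 similar
  -> R4 @ bar 3 tick 0 v(0, 2): B3/A4 m7 untreated
  -> R7 @ bar 4 tick 0 v(0,): B3->F3 leap 6st
  -> R1 @ bar 5 tick 0 v(1, 2): D4/A4 P5 -> G4/D5 P5 similar
  -> R2 @ bar 5 tick 0 v(0, 1): F3/D4 M6 -> G3/G4 P8 similar
  -> R2 @ bar 5 tick 0 v(0, 2): F3/A4 M3 -> G3/D5 P5 similar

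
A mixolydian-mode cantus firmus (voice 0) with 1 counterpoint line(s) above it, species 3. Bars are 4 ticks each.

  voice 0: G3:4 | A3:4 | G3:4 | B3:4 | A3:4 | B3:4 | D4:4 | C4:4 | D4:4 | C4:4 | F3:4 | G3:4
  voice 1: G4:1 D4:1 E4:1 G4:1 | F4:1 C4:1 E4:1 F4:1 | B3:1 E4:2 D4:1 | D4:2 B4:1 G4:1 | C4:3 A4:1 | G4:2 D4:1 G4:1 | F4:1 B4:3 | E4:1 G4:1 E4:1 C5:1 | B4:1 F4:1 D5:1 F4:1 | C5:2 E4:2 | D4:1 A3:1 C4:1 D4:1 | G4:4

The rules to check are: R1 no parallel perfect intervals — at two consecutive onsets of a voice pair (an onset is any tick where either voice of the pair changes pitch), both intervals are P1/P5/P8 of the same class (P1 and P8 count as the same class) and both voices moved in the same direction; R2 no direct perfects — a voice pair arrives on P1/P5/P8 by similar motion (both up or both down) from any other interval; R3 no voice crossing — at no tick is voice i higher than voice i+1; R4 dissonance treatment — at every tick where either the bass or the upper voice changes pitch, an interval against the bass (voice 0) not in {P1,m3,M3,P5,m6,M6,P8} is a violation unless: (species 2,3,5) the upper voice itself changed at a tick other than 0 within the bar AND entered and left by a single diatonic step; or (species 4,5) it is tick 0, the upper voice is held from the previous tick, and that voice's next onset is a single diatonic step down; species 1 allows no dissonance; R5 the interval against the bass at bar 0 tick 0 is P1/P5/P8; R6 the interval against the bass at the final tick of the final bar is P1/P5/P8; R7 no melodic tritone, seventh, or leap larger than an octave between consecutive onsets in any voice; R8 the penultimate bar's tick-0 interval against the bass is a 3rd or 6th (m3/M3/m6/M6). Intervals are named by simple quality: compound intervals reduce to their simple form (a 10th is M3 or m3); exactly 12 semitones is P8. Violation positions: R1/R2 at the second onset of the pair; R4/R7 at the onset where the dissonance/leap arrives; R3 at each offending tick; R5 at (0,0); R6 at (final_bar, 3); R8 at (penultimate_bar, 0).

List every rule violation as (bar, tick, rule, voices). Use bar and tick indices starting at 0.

(2, 0, R7, (1,))
(6, 1, R7, (1,))
(8, 1, R7, (1,))
(11, 0, R2, (0, 1))

bar 0: v0=G3 v1=G4 downbeat P8
bar 1: v0=A3 v1=F4 downbeat m6
bar 2: v0=G3 v1=B3 downbeat M3
bar 3: v0=B3 v1=D4 downbeat m3
bar 4: v0=A3 v1=C4 downbeat m3
bar 5: v0=B3 v1=G4 downbeat m6
bar 6: v0=D4 v1=F4 downbeat m3
bar 7: v0=C4 v1=E4 downbeat M3
bar 8: v0=D4 v1=B4 downbeat M6
bar 9: v0=C4 v1=C5 downbeat P8
bar 10: v0=F3 v1=D4 downbeat M6
bar 11: v0=G3 v1=G4 downbeat P8
  -> R7 @ bar 2 tick 0 v(1,): F4->B3 leap 6st
  -> R7 @ bar 6 tick 1 v(1,): F4->B4 leap 6st
  -> R7 @ bar 8 tick 1 v(1,): B4->F4 leap 6st
  -> R2 @ bar 11 tick 0 v(0, 1): F3/D4 M6 -> G3/G4 P8 similar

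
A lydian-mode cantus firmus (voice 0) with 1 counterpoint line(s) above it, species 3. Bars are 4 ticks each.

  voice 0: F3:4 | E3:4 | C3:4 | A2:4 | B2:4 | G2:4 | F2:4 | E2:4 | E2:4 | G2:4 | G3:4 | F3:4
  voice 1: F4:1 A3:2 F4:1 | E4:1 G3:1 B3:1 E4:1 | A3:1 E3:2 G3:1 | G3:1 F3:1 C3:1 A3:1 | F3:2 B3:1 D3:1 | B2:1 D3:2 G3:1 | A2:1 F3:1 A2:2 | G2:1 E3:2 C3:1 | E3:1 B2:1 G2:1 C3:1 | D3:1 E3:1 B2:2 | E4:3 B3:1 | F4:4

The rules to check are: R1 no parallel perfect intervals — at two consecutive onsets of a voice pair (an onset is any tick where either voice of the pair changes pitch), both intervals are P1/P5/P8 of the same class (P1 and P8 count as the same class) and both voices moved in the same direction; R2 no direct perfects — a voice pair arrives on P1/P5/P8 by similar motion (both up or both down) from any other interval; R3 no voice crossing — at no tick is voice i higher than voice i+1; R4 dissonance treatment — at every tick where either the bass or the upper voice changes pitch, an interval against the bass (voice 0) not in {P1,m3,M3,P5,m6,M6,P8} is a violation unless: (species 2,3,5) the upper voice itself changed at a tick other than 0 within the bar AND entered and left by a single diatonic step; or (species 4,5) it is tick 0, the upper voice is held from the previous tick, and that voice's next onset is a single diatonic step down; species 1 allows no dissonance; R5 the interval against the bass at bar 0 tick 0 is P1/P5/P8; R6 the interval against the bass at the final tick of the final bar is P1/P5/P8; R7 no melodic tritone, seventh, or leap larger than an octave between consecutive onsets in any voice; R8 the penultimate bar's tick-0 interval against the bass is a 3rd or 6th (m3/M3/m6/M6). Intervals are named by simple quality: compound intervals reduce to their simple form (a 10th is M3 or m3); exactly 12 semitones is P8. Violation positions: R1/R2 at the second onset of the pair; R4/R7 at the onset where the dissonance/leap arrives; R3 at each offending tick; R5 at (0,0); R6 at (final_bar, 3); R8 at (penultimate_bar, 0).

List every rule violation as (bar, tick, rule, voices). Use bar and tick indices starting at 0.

(1, 0, R1, (0, 1))
(3, 0, R4, (0, 1))
(4, 0, R4, (0, 1))
(4, 2, R7, (1,))
(6, 0, R7, (1,))
(9, 0, R2, (0, 1))
(10, 0, R7, (1,))
(11, 0, R7, (1,))

bar 0: v0=F3 v1=F4 downbeat P8
bar 1: v0=E3 v1=E4 downbeat P8
bar 2: v0=C3 v1=A3 downbeat M6
bar 3: v0=A2 v1=G3 downbeat m7
bar 4: v0=B2 v1=F3 downbeat TT
bar 5: v0=G2 v1=B2 downbeat M3
bar 6: v0=F2 v1=A2 downbeat M3
bar 7: v0=E2 v1=G2 downbeat m3
bar 8: v0=E2 v1=E3 downbeat P8
bar 9: v0=G2 v1=D3 downbeat P5
bar 10: v0=G3 v1=E4 downbeat M6
bar 11: v0=F3 v1=F4 downbeat P8
  -> R1 @ bar 1 tick 0 v(0, 1): F3/F4 P8 -> E3/E4 P8 similar
  -> R4 @ bar 3 tick 0 v(0, 1): A2/G3 m7 untreated
  -> R4 @ bar 4 tick 0 v(0, 1): B2/F3 TT untreated
  -> R7 @ bar 4 tick 2 v(1,): F3->B3 leap 6st
  -> R7 @ bar 6 tick 0 v(1,): G3->A2 leap 10st
  -> R2 @ bar 9 tick 0 v(0, 1): E2/C3 m6 -> G2/D3 P5 similar
  -> R7 @ bar 10 tick 0 v(1,): B2->E4 leap 17st
  -> R7 @ bar 11 tick 0 v(1,): B3->F4 leap 6st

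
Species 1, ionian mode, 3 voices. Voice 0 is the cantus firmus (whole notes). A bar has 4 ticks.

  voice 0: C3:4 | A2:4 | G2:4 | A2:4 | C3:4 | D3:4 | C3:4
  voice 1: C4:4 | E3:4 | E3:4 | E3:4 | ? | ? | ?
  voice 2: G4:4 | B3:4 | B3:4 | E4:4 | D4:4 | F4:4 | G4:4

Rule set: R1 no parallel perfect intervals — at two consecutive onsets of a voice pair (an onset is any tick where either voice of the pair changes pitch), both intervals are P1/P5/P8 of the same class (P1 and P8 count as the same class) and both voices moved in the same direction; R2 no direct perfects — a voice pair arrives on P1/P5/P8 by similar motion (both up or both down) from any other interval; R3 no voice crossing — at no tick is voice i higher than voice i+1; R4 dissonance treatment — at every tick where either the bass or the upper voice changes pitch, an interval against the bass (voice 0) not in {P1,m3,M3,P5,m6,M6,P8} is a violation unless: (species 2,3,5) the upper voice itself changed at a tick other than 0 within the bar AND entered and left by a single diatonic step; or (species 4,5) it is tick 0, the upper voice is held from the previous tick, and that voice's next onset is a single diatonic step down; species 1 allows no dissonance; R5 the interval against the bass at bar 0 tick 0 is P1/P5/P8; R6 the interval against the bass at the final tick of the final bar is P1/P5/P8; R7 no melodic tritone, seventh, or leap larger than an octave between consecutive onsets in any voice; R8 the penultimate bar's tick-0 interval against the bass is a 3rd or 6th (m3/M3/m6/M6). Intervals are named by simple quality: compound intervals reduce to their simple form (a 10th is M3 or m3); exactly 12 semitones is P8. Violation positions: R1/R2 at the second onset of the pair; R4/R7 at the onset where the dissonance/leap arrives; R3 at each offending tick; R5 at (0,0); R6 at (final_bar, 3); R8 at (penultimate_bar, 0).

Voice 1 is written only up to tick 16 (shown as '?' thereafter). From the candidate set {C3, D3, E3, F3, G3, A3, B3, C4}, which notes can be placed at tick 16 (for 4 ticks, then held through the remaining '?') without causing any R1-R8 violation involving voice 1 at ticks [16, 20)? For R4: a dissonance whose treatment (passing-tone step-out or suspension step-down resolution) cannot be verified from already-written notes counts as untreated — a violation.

C3: legal
D3: violates R1,R4
E3: legal
F3: violates R4
G3: violates R1
A3: legal
B3: violates R4
C4: violates R2

{A3, C3, E3}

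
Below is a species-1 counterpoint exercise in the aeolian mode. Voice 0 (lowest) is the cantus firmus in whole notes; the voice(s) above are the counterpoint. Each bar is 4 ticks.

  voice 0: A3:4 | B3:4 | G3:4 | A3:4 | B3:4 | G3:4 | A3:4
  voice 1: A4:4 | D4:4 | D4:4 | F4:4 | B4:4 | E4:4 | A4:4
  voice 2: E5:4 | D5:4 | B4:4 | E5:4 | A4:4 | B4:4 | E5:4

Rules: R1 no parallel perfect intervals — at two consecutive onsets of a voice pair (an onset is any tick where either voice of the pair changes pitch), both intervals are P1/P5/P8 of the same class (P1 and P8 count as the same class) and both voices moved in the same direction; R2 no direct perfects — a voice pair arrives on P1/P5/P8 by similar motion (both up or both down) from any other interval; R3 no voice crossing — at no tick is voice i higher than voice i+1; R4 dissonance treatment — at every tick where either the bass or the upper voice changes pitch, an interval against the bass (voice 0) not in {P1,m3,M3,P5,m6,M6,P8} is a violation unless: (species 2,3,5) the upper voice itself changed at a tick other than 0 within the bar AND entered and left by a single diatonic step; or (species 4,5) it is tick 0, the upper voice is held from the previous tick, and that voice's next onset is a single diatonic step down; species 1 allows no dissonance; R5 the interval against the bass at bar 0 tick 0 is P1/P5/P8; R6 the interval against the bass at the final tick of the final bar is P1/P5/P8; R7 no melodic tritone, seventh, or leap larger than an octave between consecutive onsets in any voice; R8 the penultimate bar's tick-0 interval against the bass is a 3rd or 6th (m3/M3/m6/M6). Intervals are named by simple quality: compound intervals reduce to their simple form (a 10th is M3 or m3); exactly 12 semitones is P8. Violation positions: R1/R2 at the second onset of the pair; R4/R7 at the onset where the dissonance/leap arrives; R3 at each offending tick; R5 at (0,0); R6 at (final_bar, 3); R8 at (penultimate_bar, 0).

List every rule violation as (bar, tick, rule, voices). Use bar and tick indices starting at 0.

bar 0: v0=A3 v1=A4 v2=E5 downbeat P5
bar 1: v0=B3 v1=D4 v2=D5 downbeat m3
bar 2: v0=G3 v1=D4 v2=B4 downbeat M3
bar 3: v0=A3 v1=F4 v2=E5 downbeat P5
bar 4: v0=B3 v1=B4 v2=A4 downbeat m7
bar 5: v0=G3 v1=E4 v2=B4 downbeat M3
bar 6: v0=A3 v1=A4 v2=E5 downbeat P5
  -> R2 @ bar 1 tick 0 v(1, 2): A4/E5 P5 -> D4/D5 P8 similar
  -> R2 @ bar 3 tick 0 v(0, 2): G3/B4 M3 -> A3/E5 P5 similar
  -> R2 @ bar 4 tick 0 v(0, 1): A3/F4 m6 -> B3/B4 P8 similar
  -> R3 @ bar 4 tick 0 v(1, 2): B4 above A4
  -> R4 @ bar 4 tick 0 v(0, 2): B3/A4 m7 untreated
  -> R7 @ bar 4 tick 0 v(1,): F4->B4 leap 6st
  -> R3 @ bar 4 tick 1 v(1, 2): B4 above A4
  -> R3 @ bar 4 tick 2 v(1, 2): B4 above A4
  -> R3 @ bar 4 tick 3 v(1, 2): B4 above A4
  -> R1 @ bar 6 tick 0 v(1, 2): E4/B4 P5 -> A4/E5 P5 similar
  -> R2 @ bar 6 tick 0 v(0, 1): G3/E4 M6 -> A3/A4 P8 similar
  -> R2 @ bar 6 tick 0 v(0, 2): G3/B4 M3 -> A3/E5 P5 similar

(1, 0, R2, (1, 2))
(3, 0, R2, (0, 2))
(4, 0, R2, (0, 1))
(4, 0, R3, (1, 2))
(4, 0, R4, (0, 2))
(4, 0, R7, (1,))
(4, 1, R3, (1, 2))
(4, 2, R3, (1, 2))
(4, 3, R3, (1, 2))
(6, 0, R1, (1, 2))
(6, 0, R2, (0, 1))
(6, 0, R2, (0, 2))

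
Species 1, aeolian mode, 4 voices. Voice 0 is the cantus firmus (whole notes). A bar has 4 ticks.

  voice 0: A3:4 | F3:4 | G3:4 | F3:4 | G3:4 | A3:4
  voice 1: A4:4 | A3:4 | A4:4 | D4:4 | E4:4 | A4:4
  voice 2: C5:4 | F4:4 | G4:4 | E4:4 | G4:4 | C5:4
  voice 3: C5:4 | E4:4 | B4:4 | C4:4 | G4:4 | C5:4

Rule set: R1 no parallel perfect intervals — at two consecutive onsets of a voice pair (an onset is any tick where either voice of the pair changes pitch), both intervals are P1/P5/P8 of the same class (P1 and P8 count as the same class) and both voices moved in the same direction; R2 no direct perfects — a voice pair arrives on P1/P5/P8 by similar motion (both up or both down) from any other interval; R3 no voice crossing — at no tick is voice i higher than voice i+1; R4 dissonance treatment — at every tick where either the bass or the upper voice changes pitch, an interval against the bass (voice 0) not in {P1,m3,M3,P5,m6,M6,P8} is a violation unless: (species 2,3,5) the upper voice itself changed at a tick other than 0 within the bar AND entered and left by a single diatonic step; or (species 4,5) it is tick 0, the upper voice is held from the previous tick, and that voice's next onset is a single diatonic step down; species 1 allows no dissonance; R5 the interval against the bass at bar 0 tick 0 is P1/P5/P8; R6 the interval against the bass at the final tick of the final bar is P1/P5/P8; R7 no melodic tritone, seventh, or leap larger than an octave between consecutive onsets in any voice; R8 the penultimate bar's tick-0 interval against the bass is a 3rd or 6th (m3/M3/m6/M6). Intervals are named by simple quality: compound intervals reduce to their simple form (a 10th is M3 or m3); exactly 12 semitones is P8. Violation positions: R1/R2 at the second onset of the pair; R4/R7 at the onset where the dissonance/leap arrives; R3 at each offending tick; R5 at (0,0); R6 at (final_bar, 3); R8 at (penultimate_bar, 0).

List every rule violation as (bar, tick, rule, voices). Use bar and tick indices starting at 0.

(0, 0, R5, (0, 2))
(0, 0, R5, (0, 3))
(1, 0, R2, (0, 2))
(1, 0, R2, (1, 3))
(1, 0, R3, (2, 3))
(1, 0, R4, (0, 3))
(1, 1, R3, (2, 3))
(1, 2, R3, (2, 3))
(1, 3, R3, (2, 3))
(2, 0, R1, (0, 2))
(2, 0, R3, (1, 2))
(2, 0, R4, (0, 1))
(2, 1, R3, (1, 2))
(2, 2, R3, (1, 2))
(2, 3, R3, (1, 2))
(3, 0, R2, (0, 3))
(3, 0, R3, (2, 3))
(3, 0, R4, (0, 2))
(3, 0, R7, (3,))
(3, 1, R3, (2, 3))
(3, 2, R3, (2, 3))
(3, 3, R3, (2, 3))
(4, 0, R2, (0, 2))
(4, 0, R2, (0, 3))
(4, 0, R2, (2, 3))
(4, 0, R8, (0, 2))
(4, 0, R8, (0, 3))
(5, 0, R1, (2, 3))
(5, 0, R2, (0, 1))
(5, 3, R6, (0, 2))
(5, 3, R6, (0, 3))

bar 0: v0=A3 v1=A4 v2=C5 v3=C5 downbeat m3
bar 1: v0=F3 v1=A3 v2=F4 v3=E4 downbeat M7
bar 2: v0=G3 v1=A4 v2=G4 v3=B4 downbeat M3
bar 3: v0=F3 v1=D4 v2=E4 v3=C4 downbeat P5
bar 4: v0=G3 v1=E4 v2=G4 v3=G4 downbeat P8
bar 5: v0=A3 v1=A4 v2=C5 v3=C5 downbeat m3
  -> R5 @ bar 0 tick 0 v(0, 2): opens on m3
  -> R5 @ bar 0 tick 0 v(0, 3): opens on m3
  -> R2 @ bar 1 tick 0 v(0, 2): A3/C5 m3 -> F3/F4 P8 similar
  -> R2 @ bar 1 tick 0 v(1, 3): A4/C5 m3 -> A3/E4 P5 similar
  -> R3 @ bar 1 tick 0 v(2, 3): F4 above E4
  -> R4 @ bar 1 tick 0 v(0, 3): F3/E4 M7 untreated
  -> R3 @ bar 1 tick 1 v(2, 3): F4 above E4
  -> R3 @ bar 1 tick 2 v(2, 3): F4 above E4
  -> R3 @ bar 1 tick 3 v(2, 3): F4 above E4
  -> R1 @ bar 2 tick 0 v(0, 2): F3/F4 P8 -> G3/G4 P8 similar
  -> R3 @ bar 2 tick 0 v(1, 2): A4 above G4
  -> R4 @ bar 2 tick 0 v(0, 1): G3/A4 M2 untreated
  -> R3 @ bar 2 tick 1 v(1, 2): A4 above G4
  -> R3 @ bar 2 tick 2 v(1, 2): A4 above G4
  -> R3 @ bar 2 tick 3 v(1, 2): A4 above G4
  -> R2 @ bar 3 tick 0 v(0, 3): G3/B4 M3 -> F3/C4 P5 similar
  -> R3 @ bar 3 tick 0 v(2, 3): E4 above C4
  -> R4 @ bar 3 tick 0 v(0, 2): F3/E4 M7 untreated
  -> R7 @ bar 3 tick 0 v(3,): B4->C4 leap 11st
  -> R3 @ bar 3 tick 1 v(2, 3): E4 above C4
  -> R3 @ bar 3 tick 2 v(2, 3): E4 above C4
  -> R3 @ bar 3 tick 3 v(2, 3): E4 above C4
  -> R2 @ bar 4 tick 0 v(0, 2): F3/E4 M7 -> G3/G4 P8 similar
  -> R2 @ bar 4 tick 0 v(0, 3): F3/C4 P5 -> G3/G4 P8 similar
  -> R2 @ bar 4 tick 0 v(2, 3): E4/C4 M3 -> G4/G4 P1 similar
  -> R8 @ bar 4 tick 0 v(0, 2): penult P8 not 3rd/6th
  -> R8 @ bar 4 tick 0 v(0, 3): penult P8 not 3rd/6th
  -> R1 @ bar 5 tick 0 v(2, 3): G4/G4 P1 -> C5/C5 P1 similar
  -> R2 @ bar 5 tick 0 v(0, 1): G3/E4 M6 -> A3/A4 P8 similar
  -> R6 @ bar 5 tick 3 v(0, 2): closes on m3
  -> R6 @ bar 5 tick 3 v(0, 3): closes on m3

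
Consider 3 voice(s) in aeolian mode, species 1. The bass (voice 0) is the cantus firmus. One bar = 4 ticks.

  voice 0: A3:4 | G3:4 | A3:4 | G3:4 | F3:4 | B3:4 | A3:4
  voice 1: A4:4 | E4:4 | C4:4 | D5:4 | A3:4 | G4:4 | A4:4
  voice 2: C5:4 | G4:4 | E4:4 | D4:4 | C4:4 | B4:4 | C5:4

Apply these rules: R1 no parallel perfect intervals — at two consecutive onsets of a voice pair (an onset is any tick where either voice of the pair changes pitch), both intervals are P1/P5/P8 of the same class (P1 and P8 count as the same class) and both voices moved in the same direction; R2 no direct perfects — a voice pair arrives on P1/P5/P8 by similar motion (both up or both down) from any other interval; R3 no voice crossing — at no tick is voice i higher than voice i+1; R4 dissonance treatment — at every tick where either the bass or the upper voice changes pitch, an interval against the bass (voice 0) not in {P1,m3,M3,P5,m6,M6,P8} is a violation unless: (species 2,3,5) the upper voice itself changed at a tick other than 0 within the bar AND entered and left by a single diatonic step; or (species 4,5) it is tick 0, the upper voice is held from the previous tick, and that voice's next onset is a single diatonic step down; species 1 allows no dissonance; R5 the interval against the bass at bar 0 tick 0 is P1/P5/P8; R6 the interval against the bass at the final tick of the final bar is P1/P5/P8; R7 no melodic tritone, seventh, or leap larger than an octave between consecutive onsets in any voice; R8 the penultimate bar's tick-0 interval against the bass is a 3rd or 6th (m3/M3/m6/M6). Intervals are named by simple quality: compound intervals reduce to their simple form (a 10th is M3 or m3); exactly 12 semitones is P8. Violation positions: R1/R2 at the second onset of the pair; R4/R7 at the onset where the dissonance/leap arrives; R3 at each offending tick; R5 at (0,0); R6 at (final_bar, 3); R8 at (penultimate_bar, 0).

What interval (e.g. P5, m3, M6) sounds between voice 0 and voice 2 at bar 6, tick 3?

m3

voice 0=A3 voice 2=C5 -> m3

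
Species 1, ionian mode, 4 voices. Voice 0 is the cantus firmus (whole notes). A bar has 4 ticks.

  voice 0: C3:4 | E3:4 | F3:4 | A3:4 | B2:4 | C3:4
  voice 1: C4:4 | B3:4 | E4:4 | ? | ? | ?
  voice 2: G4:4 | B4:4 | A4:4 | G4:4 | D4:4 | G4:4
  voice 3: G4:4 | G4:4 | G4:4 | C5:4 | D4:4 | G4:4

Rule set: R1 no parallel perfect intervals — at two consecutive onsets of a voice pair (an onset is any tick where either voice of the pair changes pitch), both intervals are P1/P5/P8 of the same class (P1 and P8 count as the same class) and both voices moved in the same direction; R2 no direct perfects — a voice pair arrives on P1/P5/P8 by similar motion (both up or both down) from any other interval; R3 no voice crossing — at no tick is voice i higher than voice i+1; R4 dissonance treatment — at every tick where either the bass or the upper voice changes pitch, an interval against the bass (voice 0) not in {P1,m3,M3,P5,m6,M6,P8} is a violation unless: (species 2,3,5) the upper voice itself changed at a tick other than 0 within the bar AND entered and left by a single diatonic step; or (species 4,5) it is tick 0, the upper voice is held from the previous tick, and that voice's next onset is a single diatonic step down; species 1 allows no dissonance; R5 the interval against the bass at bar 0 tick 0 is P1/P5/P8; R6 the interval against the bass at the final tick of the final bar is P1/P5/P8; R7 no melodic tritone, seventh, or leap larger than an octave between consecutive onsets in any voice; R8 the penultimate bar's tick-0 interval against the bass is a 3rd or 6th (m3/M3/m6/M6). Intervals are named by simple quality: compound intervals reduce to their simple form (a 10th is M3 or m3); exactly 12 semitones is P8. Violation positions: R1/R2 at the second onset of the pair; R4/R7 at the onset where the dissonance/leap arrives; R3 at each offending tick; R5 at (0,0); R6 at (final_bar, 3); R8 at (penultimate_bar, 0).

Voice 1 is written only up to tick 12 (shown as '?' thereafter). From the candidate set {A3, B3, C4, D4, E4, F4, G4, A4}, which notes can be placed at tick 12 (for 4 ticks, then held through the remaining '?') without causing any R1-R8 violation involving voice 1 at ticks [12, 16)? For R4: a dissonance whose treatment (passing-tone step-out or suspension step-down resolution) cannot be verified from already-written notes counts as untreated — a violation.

A3: legal
B3: violates R4
C4: violates R2
D4: violates R4
E4: legal
F4: violates R2
G4: violates R4
A4: violates R2,R3

{A3, E4}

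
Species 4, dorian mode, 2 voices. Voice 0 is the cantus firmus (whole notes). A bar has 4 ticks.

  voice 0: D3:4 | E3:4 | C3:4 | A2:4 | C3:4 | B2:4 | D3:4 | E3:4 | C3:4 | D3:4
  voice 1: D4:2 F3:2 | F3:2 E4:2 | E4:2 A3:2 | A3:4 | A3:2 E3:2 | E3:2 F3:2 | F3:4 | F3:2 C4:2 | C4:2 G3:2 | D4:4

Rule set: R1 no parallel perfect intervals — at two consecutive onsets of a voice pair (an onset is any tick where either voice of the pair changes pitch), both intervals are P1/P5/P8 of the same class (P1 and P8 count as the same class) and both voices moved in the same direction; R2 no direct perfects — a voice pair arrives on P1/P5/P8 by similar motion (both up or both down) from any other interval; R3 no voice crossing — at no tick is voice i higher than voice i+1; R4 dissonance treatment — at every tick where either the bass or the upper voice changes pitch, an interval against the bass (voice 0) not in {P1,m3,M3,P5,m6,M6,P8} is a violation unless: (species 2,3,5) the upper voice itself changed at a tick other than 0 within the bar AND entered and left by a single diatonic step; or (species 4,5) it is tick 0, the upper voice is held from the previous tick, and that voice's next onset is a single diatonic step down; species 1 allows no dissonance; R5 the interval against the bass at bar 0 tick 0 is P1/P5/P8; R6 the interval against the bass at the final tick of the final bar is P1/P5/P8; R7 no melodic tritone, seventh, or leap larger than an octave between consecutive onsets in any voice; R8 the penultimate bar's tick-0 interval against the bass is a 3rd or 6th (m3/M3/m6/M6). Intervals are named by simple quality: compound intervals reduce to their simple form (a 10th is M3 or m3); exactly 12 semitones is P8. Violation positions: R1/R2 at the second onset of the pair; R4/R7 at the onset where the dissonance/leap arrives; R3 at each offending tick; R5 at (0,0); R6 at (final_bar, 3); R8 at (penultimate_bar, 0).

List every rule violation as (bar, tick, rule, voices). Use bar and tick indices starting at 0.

bar 0: v0=D3 v1=D4 downbeat P8
bar 1: v0=E3 v1=F3 downbeat m2
bar 2: v0=C3 v1=E4 downbeat M3
bar 3: v0=A2 v1=A3 downbeat P8
bar 4: v0=C3 v1=A3 downbeat M6
bar 5: v0=B2 v1=E3 downbeat P4
bar 6: v0=D3 v1=F3 downbeat m3
bar 7: v0=E3 v1=F3 downbeat m2
bar 8: v0=C3 v1=C4 downbeat P8
bar 9: v0=D3 v1=D4 downbeat P8
  -> R4 @ bar 1 tick 0 v(0, 1): E3/F3 m2 untreated
  -> R7 @ bar 1 tick 2 v(1,): F3->E4 leap 11st
  -> R4 @ bar 5 tick 0 v(0, 1): B2/E3 P4 untreated
  -> R4 @ bar 5 tick 2 v(0, 1): B2/F3 TT untreated
  -> R4 @ bar 7 tick 0 v(0, 1): E3/F3 m2 untreated
  -> R8 @ bar 8 tick 0 v(0, 1): penult P8 not 3rd/6th
  -> R2 @ bar 9 tick 0 v(0, 1): C3/G3 P5 -> D3/D4 P8 similar

(1, 0, R4, (0, 1))
(1, 2, R7, (1,))
(5, 0, R4, (0, 1))
(5, 2, R4, (0, 1))
(7, 0, R4, (0, 1))
(8, 0, R8, (0, 1))
(9, 0, R2, (0, 1))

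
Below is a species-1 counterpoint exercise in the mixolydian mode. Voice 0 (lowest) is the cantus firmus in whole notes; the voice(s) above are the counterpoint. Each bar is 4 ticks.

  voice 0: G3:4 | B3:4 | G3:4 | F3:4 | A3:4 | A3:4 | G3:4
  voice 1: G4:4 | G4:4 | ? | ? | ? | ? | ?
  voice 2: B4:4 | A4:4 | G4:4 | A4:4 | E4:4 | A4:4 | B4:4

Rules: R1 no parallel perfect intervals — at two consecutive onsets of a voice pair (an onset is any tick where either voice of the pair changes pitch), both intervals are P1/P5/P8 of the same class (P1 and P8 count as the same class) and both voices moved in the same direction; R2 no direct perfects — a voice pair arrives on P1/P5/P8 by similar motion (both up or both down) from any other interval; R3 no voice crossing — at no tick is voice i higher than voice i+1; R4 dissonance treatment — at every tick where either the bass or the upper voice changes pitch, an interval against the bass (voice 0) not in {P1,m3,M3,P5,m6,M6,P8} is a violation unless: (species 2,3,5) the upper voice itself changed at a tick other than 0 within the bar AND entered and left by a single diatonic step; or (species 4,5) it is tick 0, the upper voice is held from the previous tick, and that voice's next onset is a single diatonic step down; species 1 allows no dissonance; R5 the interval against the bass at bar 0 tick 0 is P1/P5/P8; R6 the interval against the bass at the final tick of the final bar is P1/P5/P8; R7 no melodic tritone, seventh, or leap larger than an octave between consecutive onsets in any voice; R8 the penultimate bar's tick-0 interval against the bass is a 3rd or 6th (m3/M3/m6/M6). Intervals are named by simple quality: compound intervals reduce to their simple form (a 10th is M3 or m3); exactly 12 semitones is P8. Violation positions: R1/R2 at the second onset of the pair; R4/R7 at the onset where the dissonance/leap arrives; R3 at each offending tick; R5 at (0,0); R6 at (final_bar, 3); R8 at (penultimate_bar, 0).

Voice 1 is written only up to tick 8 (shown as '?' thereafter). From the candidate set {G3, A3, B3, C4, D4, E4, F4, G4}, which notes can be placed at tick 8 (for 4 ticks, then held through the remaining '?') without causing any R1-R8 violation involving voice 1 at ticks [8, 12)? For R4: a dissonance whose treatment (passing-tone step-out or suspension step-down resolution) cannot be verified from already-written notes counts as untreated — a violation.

{B3, E4, G4}

G3: violates R2
A3: violates R4,R7
B3: legal
C4: violates R2,R4
D4: violates R2
E4: legal
F4: violates R4
G4: legal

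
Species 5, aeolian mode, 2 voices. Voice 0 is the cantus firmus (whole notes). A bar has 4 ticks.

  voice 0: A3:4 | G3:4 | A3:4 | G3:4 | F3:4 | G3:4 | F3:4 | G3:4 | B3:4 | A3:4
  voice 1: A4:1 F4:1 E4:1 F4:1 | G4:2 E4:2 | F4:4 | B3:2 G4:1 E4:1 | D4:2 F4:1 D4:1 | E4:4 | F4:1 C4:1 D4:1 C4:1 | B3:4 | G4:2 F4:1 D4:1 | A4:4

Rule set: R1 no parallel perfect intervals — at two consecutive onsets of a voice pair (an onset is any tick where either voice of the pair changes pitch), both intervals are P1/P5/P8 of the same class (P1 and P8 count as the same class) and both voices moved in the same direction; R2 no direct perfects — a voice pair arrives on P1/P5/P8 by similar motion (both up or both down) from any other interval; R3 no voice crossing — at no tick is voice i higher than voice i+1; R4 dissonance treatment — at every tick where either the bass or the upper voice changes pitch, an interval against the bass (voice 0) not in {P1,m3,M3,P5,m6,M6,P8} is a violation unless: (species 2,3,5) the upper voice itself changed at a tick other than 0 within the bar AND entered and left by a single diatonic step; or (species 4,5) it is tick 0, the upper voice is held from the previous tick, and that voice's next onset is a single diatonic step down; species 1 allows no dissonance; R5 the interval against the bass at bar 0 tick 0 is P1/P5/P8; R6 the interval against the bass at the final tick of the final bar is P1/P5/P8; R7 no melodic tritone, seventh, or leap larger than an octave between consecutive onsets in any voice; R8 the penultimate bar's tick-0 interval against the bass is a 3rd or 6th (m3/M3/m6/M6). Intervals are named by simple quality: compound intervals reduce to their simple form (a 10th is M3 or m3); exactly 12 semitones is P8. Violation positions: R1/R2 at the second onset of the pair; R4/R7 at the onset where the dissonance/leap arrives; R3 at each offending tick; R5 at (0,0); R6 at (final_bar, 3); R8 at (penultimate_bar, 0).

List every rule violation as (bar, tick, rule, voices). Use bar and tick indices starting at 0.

(3, 0, R7, (1,))
(8, 2, R4, (0, 1))

bar 0: v0=A3 v1=A4 downbeat P8
bar 1: v0=G3 v1=G4 downbeat P8
bar 2: v0=A3 v1=F4 downbeat m6
bar 3: v0=G3 v1=B3 downbeat M3
bar 4: v0=F3 v1=D4 downbeat M6
bar 5: v0=G3 v1=E4 downbeat M6
bar 6: v0=F3 v1=F4 downbeat P8
bar 7: v0=G3 v1=B3 downbeat M3
bar 8: v0=B3 v1=G4 downbeat m6
bar 9: v0=A3 v1=A4 downbeat P8
  -> R7 @ bar 3 tick 0 v(1,): F4->B3 leap 6st
  -> R4 @ bar 8 tick 2 v(0, 1): B3/F4 TT untreated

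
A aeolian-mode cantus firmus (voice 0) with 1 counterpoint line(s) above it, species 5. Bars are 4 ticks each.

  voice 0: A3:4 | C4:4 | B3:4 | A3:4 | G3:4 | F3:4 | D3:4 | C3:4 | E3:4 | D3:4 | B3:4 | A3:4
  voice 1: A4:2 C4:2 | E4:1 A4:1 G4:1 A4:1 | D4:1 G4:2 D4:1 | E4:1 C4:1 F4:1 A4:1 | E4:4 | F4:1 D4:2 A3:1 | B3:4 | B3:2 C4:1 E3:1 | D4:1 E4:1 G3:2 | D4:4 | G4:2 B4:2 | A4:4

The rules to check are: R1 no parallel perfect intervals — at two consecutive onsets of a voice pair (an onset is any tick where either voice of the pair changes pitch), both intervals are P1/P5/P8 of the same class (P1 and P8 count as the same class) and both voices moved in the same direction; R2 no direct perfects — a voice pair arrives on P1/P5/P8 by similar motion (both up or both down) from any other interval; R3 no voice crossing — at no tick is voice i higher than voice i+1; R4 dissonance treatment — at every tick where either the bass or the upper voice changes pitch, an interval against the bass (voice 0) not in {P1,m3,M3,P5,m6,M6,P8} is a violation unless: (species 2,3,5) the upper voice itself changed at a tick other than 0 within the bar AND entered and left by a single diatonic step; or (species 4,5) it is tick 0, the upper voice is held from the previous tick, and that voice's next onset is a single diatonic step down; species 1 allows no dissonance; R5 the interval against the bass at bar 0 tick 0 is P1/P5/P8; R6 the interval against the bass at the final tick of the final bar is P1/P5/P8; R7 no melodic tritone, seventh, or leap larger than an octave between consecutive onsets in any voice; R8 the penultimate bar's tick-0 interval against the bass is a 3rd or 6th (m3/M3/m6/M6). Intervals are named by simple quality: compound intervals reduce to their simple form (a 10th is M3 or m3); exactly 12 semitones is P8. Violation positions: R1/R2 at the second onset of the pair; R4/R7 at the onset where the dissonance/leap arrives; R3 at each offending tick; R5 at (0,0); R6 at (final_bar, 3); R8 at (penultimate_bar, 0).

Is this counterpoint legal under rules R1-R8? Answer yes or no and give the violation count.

No (4 violations)

bar 0: v0=A3 v1=A4 (P8)
bar 1: v0=C4 v1=E4 (M3)
bar 2: v0=B3 v1=D4 (m3)
bar 3: v0=A3 v1=E4 (P5)
bar 4: v0=G3 v1=E4 (M6)
bar 5: v0=F3 v1=F4 (P8)
bar 6: v0=D3 v1=B3 (M6)
bar 7: v0=C3 v1=B3 (M7)
bar 8: v0=E3 v1=D4 (m7)
bar 9: v0=D3 v1=D4 (P8)
bar 10: v0=B3 v1=G4 (m6)
bar 11: v0=A3 v1=A4 (P8)
  R4 @ bar7.0: C3/B3 M7 untreated
  R4 @ bar8.0: E3/D4 m7 untreated
  R7 @ bar8.0: E3->D4 leap 10st
  R1 @ bar11.0: B3/B4 P8 -> A3/A4 P8 similar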